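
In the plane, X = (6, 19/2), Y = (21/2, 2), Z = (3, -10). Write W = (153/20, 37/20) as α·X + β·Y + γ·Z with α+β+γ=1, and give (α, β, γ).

Signed area of the reference triangle: [XYZ] = ½·(6·(2−(-10)) + (21/2)·(-10−(19/2)) + 3·(19/2−2)) = ½·(72 − 819/4 + 45/2) = -441/8.
[WYZ] = ½·((153/20)·(2−(-10)) + (21/2)·(-10−(37/20)) + 3·(37/20−2)) = ½·(459/5 − 4977/40 − 9/20) = -1323/80, so the X-coordinate is (-1323/80)/(-441/8) = 3/10.
[XWZ] = ½·(6·(37/20−(-10)) + (153/20)·(-10−(19/2)) + 3·(19/2−(37/20))) = ½·(711/10 − 5967/40 + 459/20) = -441/16, so the Y-coordinate is 1/2.
[XYW] = ½·(6·(2−(37/20)) + (21/2)·(37/20−(19/2)) + (153/20)·(19/2−2)) = ½·(9/10 − 3213/40 + 459/8) = -441/40, so the Z-coordinate is 1/5.
Check: 3/10 + 1/2 + 1/5 = 1.

(3/10, 1/2, 1/5)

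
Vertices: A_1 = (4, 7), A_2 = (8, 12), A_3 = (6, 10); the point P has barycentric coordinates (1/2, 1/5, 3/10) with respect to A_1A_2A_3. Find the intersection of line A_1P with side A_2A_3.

(34/5, 54/5)

Line A_1P meets A_2A_3 where the A_1-coordinate vanishes; zeroing P's A_1-weight and renormalizing leaves A_2, A_3-weights 1/5 : 3/10 → (2/5, 3/5).
So Q = (2/5)·A_2 + (3/5)·A_3 = (34/5, 54/5).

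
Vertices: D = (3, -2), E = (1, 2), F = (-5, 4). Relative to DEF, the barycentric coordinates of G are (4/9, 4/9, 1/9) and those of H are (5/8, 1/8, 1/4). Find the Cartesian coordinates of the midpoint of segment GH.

(71/72, 2/9)

Barycentric coordinates of the midpoint are the average: (77/144, 41/144, 13/72).
Converting: (77/144)·D + (41/144)·E + (13/72)·F = (71/72, 2/9).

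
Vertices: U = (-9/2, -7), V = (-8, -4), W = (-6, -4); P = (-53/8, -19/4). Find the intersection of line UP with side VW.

Barycentric coordinates of P with respect to UVW: (1/4, 1/2, 1/4).
On side VW the U-coordinate is zero; dropping P's U-weight 1/4 and renormalizing the remaining 1/2 : 1/4 gives weights 2/3, 1/3 on V, W.
Q = (2/3)·(-8, -4) + (1/3)·(-6, -4) = (-22/3, -4).

(-22/3, -4)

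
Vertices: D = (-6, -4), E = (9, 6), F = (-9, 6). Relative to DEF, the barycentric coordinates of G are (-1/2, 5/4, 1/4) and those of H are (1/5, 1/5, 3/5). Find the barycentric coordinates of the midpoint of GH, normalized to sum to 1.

Since both coordinate triples sum to 1, the midpoint's barycentrics are the componentwise average.
(-1/2+1/5)/2 = -3/20; similarly 29/40 and 17/40.

(-3/20, 29/40, 17/40)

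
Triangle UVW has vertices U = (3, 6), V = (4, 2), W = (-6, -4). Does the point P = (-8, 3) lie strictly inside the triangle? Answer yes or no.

no

Barycentric coordinates of P: (41/23, -83/46, 47/46).
The three coordinates are positive, negative, positive; a point is interior exactly when all three are positive.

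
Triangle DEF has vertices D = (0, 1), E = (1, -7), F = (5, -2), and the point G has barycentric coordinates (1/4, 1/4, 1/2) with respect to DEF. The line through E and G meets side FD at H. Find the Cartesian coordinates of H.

Line EG meets FD where the E-coordinate vanishes; zeroing G's E-weight and renormalizing leaves F, D-weights 1/2 : 1/4 → (2/3, 1/3).
So H = (2/3)·F + (1/3)·D = (10/3, -1).

(10/3, -1)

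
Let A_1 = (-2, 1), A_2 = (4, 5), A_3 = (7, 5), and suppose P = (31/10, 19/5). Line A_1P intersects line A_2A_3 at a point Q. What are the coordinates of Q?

Barycentric coordinates of P with respect to A_1A_2A_3: (3/10, 2/5, 3/10).
On side A_2A_3 the A_1-coordinate is zero; dropping P's A_1-weight 3/10 and renormalizing the remaining 2/5 : 3/10 gives weights 4/7, 3/7 on A_2, A_3.
Q = (4/7)·(4, 5) + (3/7)·(7, 5) = (37/7, 5).

(37/7, 5)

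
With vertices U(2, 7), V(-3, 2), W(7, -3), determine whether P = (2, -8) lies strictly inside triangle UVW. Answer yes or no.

no

Barycentric coordinates of P: (-1, 1, 1).
The three coordinates are negative, positive, positive; a point is interior exactly when all three are positive.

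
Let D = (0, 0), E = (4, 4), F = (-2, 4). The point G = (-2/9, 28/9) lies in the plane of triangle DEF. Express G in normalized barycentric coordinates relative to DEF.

(2/9, 2/9, 5/9)

Signed area of the reference triangle: [DEF] = ½·(0·(4−4) + 4·(4−0) + (-2)·(0−4)) = ½·(0 + 16 + 8) = 12.
[GEF] = ½·((-2/9)·(4−4) + 4·(4−(28/9)) + (-2)·(28/9−4)) = ½·(0 + 32/9 + 16/9) = 8/3, so the D-coordinate is (8/3)/12 = 2/9.
[DGF] = ½·(0·(28/9−4) + (-2/9)·(4−0) + (-2)·(0−(28/9))) = ½·(0 − 8/9 + 56/9) = 8/3, so the E-coordinate is 2/9.
[DEG] = ½·(0·(4−(28/9)) + 4·(28/9−0) + (-2/9)·(0−4)) = ½·(0 + 112/9 + 8/9) = 20/3, so the F-coordinate is 5/9.
Check: 2/9 + 2/9 + 5/9 = 1.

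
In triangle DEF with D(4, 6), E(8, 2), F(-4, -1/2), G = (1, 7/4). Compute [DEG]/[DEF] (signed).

1/2

[DEF] = ½·(4·(2−(-1/2)) + 8·(-1/2−6) + (-4)·(6−2)) = ½·(10 − 52 − 16) = -29.
[DEG] = ½·(4·(2−(7/4)) + 8·(7/4−6) + 1·(6−2)) = ½·(1 − 34 + 4) = -29/2, so the ratio is (-29/2)/(-29) = 1/2.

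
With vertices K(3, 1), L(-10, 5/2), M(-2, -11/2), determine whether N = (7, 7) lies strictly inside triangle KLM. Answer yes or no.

Barycentric coordinates of N: (43/23, 1/23, -21/23).
The three coordinates are positive, positive, negative; a point is interior exactly when all three are positive.

no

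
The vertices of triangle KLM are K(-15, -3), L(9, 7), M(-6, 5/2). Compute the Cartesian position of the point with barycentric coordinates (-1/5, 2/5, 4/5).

(9/5, 27/5)

N = (-1/5)·K + (2/5)·L + (4/5)·M.
x-coordinate: (-1/5)·(-15) + (2/5)·9 + (4/5)·(-6) = 9/5.
y-coordinate: (-1/5)·(-3) + (2/5)·7 + (4/5)·(5/2) = 27/5.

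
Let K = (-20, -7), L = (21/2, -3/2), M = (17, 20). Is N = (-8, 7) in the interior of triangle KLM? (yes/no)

no

Barycentric coordinates of N: (453/620, -97/310, 361/620).
The three coordinates are positive, negative, positive; a point is interior exactly when all three are positive.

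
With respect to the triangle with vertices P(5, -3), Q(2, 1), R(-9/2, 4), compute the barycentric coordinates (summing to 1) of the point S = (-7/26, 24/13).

(1/13, 7/13, 5/13)

Signed area of the reference triangle: [PQR] = ½·(5·(1−4) + 2·(4−(-3)) + (-9/2)·(-3−1)) = ½·(-15 + 14 + 18) = 17/2.
[SQR] = ½·((-7/26)·(1−4) + 2·(4−(24/13)) + (-9/2)·(24/13−1)) = ½·(21/26 + 56/13 − 99/26) = 17/26, so the P-coordinate is (17/26)/(17/2) = 1/13.
[PSR] = ½·(5·(24/13−4) + (-7/26)·(4−(-3)) + (-9/2)·(-3−(24/13))) = ½·(-140/13 − 49/26 + 567/26) = 119/26, so the Q-coordinate is 7/13.
[PQS] = ½·(5·(1−(24/13)) + 2·(24/13−(-3)) + (-7/26)·(-3−1)) = ½·(-55/13 + 126/13 + 14/13) = 85/26, so the R-coordinate is 5/13.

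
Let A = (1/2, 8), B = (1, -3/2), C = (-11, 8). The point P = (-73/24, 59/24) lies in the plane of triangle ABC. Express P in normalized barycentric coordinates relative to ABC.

Signed area of the reference triangle: [ABC] = ½·((1/2)·(-3/2−8) + 1·(8−8) + (-11)·(8−(-3/2))) = ½·(-19/4 + 0 − 209/2) = -437/8.
[PBC] = ½·((-73/24)·(-3/2−8) + 1·(8−(59/24)) + (-11)·(59/24−(-3/2))) = ½·(1387/48 + 133/24 − 1045/24) = -437/96, so the A-coordinate is (-437/96)/(-437/8) = 1/12.
[APC] = ½·((1/2)·(59/24−8) + (-73/24)·(8−8) + (-11)·(8−(59/24))) = ½·(-133/48 + 0 − 1463/24) = -3059/96, so the B-coordinate is 7/12.
[ABP] = ½·((1/2)·(-3/2−(59/24)) + 1·(59/24−8) + (-73/24)·(8−(-3/2))) = ½·(-95/48 − 133/24 − 1387/48) = -437/24, so the C-coordinate is 1/3.
Check: 1/12 + 7/12 + 1/3 = 1.

(1/12, 7/12, 1/3)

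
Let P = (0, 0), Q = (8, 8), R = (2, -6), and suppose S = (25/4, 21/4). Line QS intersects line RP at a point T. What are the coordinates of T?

Barycentric coordinates of S with respect to PQR: (1/8, 3/4, 1/8).
On side RP the Q-coordinate is zero; dropping S's Q-weight 3/4 and renormalizing the remaining 1/8 : 1/8 gives weights 1/2, 1/2 on R, P.
T = (1/2)·(2, -6) + (1/2)·(0, 0) = (1, -3).

(1, -3)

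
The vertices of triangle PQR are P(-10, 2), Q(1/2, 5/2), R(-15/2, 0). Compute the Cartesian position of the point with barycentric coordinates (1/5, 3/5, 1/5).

S = (1/5)·P + (3/5)·Q + (1/5)·R.
x-coordinate: (1/5)·(-10) + (3/5)·(1/2) + (1/5)·(-15/2) = -16/5.
y-coordinate: (1/5)·2 + (3/5)·(5/2) + (1/5)·0 = 19/10.

(-16/5, 19/10)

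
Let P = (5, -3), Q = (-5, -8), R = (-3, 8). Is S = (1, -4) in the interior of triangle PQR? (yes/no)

yes

Barycentric coordinates of S: (44/75, 26/75, 1/15).
The three coordinates are positive, positive, positive; a point is interior exactly when all three are positive.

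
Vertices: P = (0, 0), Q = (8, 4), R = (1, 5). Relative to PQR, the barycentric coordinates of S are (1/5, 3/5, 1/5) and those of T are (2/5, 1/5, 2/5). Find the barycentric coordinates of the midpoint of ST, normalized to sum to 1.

Since both coordinate triples sum to 1, the midpoint's barycentrics are the componentwise average.
(1/5+2/5)/2 = 3/10; similarly 2/5 and 3/10.

(3/10, 2/5, 3/10)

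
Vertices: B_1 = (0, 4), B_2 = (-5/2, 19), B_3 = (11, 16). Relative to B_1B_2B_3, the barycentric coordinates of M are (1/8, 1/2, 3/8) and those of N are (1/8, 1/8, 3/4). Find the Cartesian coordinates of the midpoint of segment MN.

(173/32, 247/16)

Barycentric coordinates of the midpoint are the average: (1/8, 5/16, 9/16).
Converting: (1/8)·B_1 + (5/16)·B_2 + (9/16)·B_3 = (173/32, 247/16).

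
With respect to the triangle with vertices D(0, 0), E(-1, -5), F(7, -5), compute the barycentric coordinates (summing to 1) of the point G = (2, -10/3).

Signed area of the reference triangle: [DEF] = ½·(0·(-5−(-5)) + (-1)·(-5−0) + 7·(0−(-5))) = ½·(0 + 5 + 35) = 20.
[GEF] = ½·(2·(-5−(-5)) + (-1)·(-5−(-10/3)) + 7·(-10/3−(-5))) = ½·(0 + 5/3 + 35/3) = 20/3, so the D-coordinate is (20/3)/20 = 1/3.
[DGF] = ½·(0·(-10/3−(-5)) + 2·(-5−0) + 7·(0−(-10/3))) = ½·(0 − 10 + 70/3) = 20/3, so the E-coordinate is 1/3.
[DEG] = ½·(0·(-5−(-10/3)) + (-1)·(-10/3−0) + 2·(0−(-5))) = ½·(0 + 10/3 + 10) = 20/3, so the F-coordinate is 1/3.
Check: 1/3 + 1/3 + 1/3 = 1.

(1/3, 1/3, 1/3)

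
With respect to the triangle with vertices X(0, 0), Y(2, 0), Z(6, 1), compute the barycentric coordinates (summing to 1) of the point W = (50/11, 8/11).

Signed area of the reference triangle: [XYZ] = ½·(0·(0−1) + 2·(1−0) + 6·(0−0)) = ½·(0 + 2 + 0) = 1.
[WYZ] = ½·((50/11)·(0−1) + 2·(1−(8/11)) + 6·(8/11−0)) = ½·(-50/11 + 6/11 + 48/11) = 2/11, so the X-coordinate is (2/11)/1 = 2/11.
[XWZ] = ½·(0·(8/11−1) + (50/11)·(1−0) + 6·(0−(8/11))) = ½·(0 + 50/11 − 48/11) = 1/11, so the Y-coordinate is 1/11.
[XYW] = ½·(0·(0−(8/11)) + 2·(8/11−0) + (50/11)·(0−0)) = ½·(0 + 16/11 + 0) = 8/11, so the Z-coordinate is 8/11.
Check: 2/11 + 1/11 + 8/11 = 1.

(2/11, 1/11, 8/11)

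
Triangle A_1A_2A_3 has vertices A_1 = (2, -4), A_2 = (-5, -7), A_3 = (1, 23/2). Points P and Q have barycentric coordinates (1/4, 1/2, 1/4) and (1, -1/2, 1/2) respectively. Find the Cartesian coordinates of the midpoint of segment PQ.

(13/8, 29/16)

Barycentric coordinates of the midpoint are the average: (5/8, 0, 3/8).
Converting: (5/8)·A_1 + 0·A_2 + (3/8)·A_3 = (13/8, 29/16).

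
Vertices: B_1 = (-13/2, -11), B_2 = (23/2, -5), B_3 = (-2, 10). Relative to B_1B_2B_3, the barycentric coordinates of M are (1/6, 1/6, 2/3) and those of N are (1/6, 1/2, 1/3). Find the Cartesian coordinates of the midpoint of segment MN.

Barycentric coordinates of the midpoint are the average: (1/6, 1/3, 1/2).
Converting: (1/6)·B_1 + (1/3)·B_2 + (1/2)·B_3 = (7/4, 3/2).

(7/4, 3/2)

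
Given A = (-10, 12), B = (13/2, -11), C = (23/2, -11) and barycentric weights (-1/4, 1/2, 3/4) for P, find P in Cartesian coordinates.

P = (-1/4)·A + (1/2)·B + (3/4)·C.
x-coordinate: (-1/4)·(-10) + (1/2)·(13/2) + (3/4)·(23/2) = 115/8.
y-coordinate: (-1/4)·12 + (1/2)·(-11) + (3/4)·(-11) = -67/4.

(115/8, -67/4)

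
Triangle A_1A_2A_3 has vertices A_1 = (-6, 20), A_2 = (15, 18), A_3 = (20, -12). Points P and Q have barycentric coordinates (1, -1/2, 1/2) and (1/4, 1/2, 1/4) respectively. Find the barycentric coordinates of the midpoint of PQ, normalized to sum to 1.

Since both coordinate triples sum to 1, the midpoint's barycentrics are the componentwise average.
(1+1/4)/2 = 5/8; similarly 0 and 3/8.

(5/8, 0, 3/8)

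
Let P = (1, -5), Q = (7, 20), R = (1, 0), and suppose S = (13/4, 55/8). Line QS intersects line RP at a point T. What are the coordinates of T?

Barycentric coordinates of S with respect to PQR: (1/8, 3/8, 1/2).
On side RP the Q-coordinate is zero; dropping S's Q-weight 3/8 and renormalizing the remaining 1/2 : 1/8 gives weights 4/5, 1/5 on R, P.
T = (4/5)·(1, 0) + (1/5)·(1, -5) = (1, -1).

(1, -1)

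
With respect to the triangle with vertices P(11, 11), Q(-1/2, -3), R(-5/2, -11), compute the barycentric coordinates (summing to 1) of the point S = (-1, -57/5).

Signed area of the reference triangle: [PQR] = ½·(11·(-3−(-11)) + (-1/2)·(-11−11) + (-5/2)·(11−(-3))) = ½·(88 + 11 − 35) = 32.
[SQR] = ½·((-1)·(-3−(-11)) + (-1/2)·(-11−(-57/5)) + (-5/2)·(-57/5−(-3))) = ½·(-8 − 1/5 + 21) = 32/5, so the P-coordinate is (32/5)/32 = 1/5.
[PSR] = ½·(11·(-57/5−(-11)) + (-1)·(-11−11) + (-5/2)·(11−(-57/5))) = ½·(-22/5 + 22 − 56) = -96/5, so the Q-coordinate is -3/5.
[PQS] = ½·(11·(-3−(-57/5)) + (-1/2)·(-57/5−11) + (-1)·(11−(-3))) = ½·(462/5 + 56/5 − 14) = 224/5, so the R-coordinate is 7/5.
Check: 1/5 − 3/5 + 7/5 = 1.

(1/5, -3/5, 7/5)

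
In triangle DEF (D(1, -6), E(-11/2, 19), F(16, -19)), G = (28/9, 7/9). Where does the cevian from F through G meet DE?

(-10/3, 32/3)

Barycentric coordinates of G with respect to DEF: (2/9, 4/9, 1/3).
On side DE the F-coordinate is zero; dropping G's F-weight 1/3 and renormalizing the remaining 2/9 : 4/9 gives weights 1/3, 2/3 on D, E.
H = (1/3)·(1, -6) + (2/3)·(-11/2, 19) = (-10/3, 32/3).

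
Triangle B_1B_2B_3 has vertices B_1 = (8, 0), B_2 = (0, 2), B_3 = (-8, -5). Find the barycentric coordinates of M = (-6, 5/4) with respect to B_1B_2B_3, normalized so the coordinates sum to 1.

(-1/2, 5/4, 1/4)

Signed area of the reference triangle: [B_1B_2B_3] = ½·(8·(2−(-5)) + 0·(-5−0) + (-8)·(0−2)) = ½·(56 + 0 + 16) = 36.
[MB_2B_3] = ½·((-6)·(2−(-5)) + 0·(-5−(5/4)) + (-8)·(5/4−2)) = ½·(-42 + 0 + 6) = -18, so the B_1-coordinate is (-18)/36 = -1/2.
[B_1MB_3] = ½·(8·(5/4−(-5)) + (-6)·(-5−0) + (-8)·(0−(5/4))) = ½·(50 + 30 + 10) = 45, so the B_2-coordinate is 5/4.
[B_1B_2M] = ½·(8·(2−(5/4)) + 0·(5/4−0) + (-6)·(0−2)) = ½·(6 + 0 + 12) = 9, so the B_3-coordinate is 1/4.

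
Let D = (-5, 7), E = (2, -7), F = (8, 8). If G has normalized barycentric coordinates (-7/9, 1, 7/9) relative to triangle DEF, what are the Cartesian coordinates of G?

(109/9, -56/9)

G = (-7/9)·D + 1·E + (7/9)·F.
x-coordinate: (-7/9)·(-5) + 1·2 + (7/9)·8 = 109/9.
y-coordinate: (-7/9)·7 + 1·(-7) + (7/9)·8 = -56/9.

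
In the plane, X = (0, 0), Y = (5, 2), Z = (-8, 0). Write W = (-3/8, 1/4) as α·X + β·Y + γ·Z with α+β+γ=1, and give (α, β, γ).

Signed area of the reference triangle: [XYZ] = ½·(0·(2−0) + 5·(0−0) + (-8)·(0−2)) = ½·(0 + 0 + 16) = 8.
[WYZ] = ½·((-3/8)·(2−0) + 5·(0−(1/4)) + (-8)·(1/4−2)) = ½·(-3/4 − 5/4 + 14) = 6, so the X-coordinate is 6/8 = 3/4.
[XWZ] = ½·(0·(1/4−0) + (-3/8)·(0−0) + (-8)·(0−(1/4))) = ½·(0 + 0 + 2) = 1, so the Y-coordinate is 1/8.
[XYW] = ½·(0·(2−(1/4)) + 5·(1/4−0) + (-3/8)·(0−2)) = ½·(0 + 5/4 + 3/4) = 1, so the Z-coordinate is 1/8.

(3/4, 1/8, 1/8)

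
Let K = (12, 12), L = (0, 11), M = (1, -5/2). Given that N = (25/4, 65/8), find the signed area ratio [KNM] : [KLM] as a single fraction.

1/4

[KLM] = ½·(12·(11−(-5/2)) + 0·(-5/2−12) + 1·(12−11)) = ½·(162 + 0 + 1) = 163/2.
[KNM] = ½·(12·(65/8−(-5/2)) + (25/4)·(-5/2−12) + 1·(12−(65/8))) = ½·(255/2 − 725/8 + 31/8) = 163/8, so the ratio is (163/8)/(163/2) = 1/4.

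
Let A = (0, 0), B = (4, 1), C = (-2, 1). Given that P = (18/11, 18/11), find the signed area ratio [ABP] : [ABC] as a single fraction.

9/11

[ABC] = ½·(0·(1−1) + 4·(1−0) + (-2)·(0−1)) = ½·(0 + 4 + 2) = 3.
[ABP] = ½·(0·(1−(18/11)) + 4·(18/11−0) + (18/11)·(0−1)) = ½·(0 + 72/11 − 18/11) = 27/11, so the ratio is (27/11)/3 = 9/11.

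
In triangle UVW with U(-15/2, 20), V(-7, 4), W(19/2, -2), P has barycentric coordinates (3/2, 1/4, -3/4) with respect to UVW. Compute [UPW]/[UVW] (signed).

The signed ratio [UPW]/[UVW] equals the barycentric coordinate of P at vertex V, which is 1/4.

1/4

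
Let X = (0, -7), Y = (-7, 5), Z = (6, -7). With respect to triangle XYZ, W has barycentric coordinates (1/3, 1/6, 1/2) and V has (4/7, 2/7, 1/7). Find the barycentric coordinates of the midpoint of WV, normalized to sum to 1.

(19/42, 19/84, 9/28)

Since both coordinate triples sum to 1, the midpoint's barycentrics are the componentwise average.
(1/3+4/7)/2 = 19/42; similarly 19/84 and 9/28.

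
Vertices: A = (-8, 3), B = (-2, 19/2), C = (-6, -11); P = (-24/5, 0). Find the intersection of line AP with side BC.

(-4, -3/4)

Barycentric coordinates of P with respect to ABC: (1/5, 2/5, 2/5).
On side BC the A-coordinate is zero; dropping P's A-weight 1/5 and renormalizing the remaining 2/5 : 2/5 gives weights 1/2, 1/2 on B, C.
Q = (1/2)·(-2, 19/2) + (1/2)·(-6, -11) = (-4, -3/4).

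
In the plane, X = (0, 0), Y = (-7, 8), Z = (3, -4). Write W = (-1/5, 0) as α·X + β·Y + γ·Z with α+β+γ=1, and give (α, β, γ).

Signed area of the reference triangle: [XYZ] = ½·(0·(8−(-4)) + (-7)·(-4−0) + 3·(0−8)) = ½·(0 + 28 − 24) = 2.
[WYZ] = ½·((-1/5)·(8−(-4)) + (-7)·(-4−0) + 3·(0−8)) = ½·(-12/5 + 28 − 24) = 4/5, so the X-coordinate is (4/5)/2 = 2/5.
[XWZ] = ½·(0·(0−(-4)) + (-1/5)·(-4−0) + 3·(0−0)) = ½·(0 + 4/5 + 0) = 2/5, so the Y-coordinate is 1/5.
[XYW] = ½·(0·(8−0) + (-7)·(0−0) + (-1/5)·(0−8)) = ½·(0 + 0 + 8/5) = 4/5, so the Z-coordinate is 2/5.

(2/5, 1/5, 2/5)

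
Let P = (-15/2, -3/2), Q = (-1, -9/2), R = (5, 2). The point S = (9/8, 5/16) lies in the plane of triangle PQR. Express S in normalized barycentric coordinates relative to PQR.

(1/4, 1/8, 5/8)

Signed area of the reference triangle: [PQR] = ½·((-15/2)·(-9/2−2) + (-1)·(2−(-3/2)) + 5·(-3/2−(-9/2))) = ½·(195/4 − 7/2 + 15) = 241/8.
[SQR] = ½·((9/8)·(-9/2−2) + (-1)·(2−(5/16)) + 5·(5/16−(-9/2))) = ½·(-117/16 − 27/16 + 385/16) = 241/32, so the P-coordinate is (241/32)/(241/8) = 1/4.
[PSR] = ½·((-15/2)·(5/16−2) + (9/8)·(2−(-3/2)) + 5·(-3/2−(5/16))) = ½·(405/32 + 63/16 − 145/16) = 241/64, so the Q-coordinate is 1/8.
[PQS] = ½·((-15/2)·(-9/2−(5/16)) + (-1)·(5/16−(-3/2)) + (9/8)·(-3/2−(-9/2))) = ½·(1155/32 − 29/16 + 27/8) = 1205/64, so the R-coordinate is 5/8.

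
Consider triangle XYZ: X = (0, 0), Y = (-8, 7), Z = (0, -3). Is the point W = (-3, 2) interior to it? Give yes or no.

yes

Barycentric coordinates of W: (5/12, 3/8, 5/24).
The three coordinates are positive, positive, positive; a point is interior exactly when all three are positive.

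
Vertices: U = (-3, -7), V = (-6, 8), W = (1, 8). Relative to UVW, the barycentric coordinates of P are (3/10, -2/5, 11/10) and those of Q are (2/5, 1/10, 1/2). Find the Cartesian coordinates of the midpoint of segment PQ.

Barycentric coordinates of the midpoint are the average: (7/20, -3/20, 4/5).
Converting: (7/20)·U + (-3/20)·V + (4/5)·W = (13/20, 11/4).

(13/20, 11/4)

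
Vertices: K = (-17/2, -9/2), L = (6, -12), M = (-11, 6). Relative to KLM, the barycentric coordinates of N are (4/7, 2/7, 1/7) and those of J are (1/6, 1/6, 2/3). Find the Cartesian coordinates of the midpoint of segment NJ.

Barycentric coordinates of the midpoint are the average: (31/84, 19/84, 17/42).
Converting: (31/84)·K + (19/84)·L + (17/42)·M = (-349/56, -109/56).

(-349/56, -109/56)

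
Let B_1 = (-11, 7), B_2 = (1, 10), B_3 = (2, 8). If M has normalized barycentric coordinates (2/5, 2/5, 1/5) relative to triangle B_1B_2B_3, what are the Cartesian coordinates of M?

(-18/5, 42/5)

M = (2/5)·B_1 + (2/5)·B_2 + (1/5)·B_3.
x-coordinate: (2/5)·(-11) + (2/5)·1 + (1/5)·2 = -18/5.
y-coordinate: (2/5)·7 + (2/5)·10 + (1/5)·8 = 42/5.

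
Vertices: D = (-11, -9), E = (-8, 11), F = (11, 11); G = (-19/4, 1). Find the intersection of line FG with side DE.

Barycentric coordinates of G with respect to DEF: (1/2, 1/4, 1/4).
On side DE the F-coordinate is zero; dropping G's F-weight 1/4 and renormalizing the remaining 1/2 : 1/4 gives weights 2/3, 1/3 on D, E.
H = (2/3)·(-11, -9) + (1/3)·(-8, 11) = (-10, -7/3).

(-10, -7/3)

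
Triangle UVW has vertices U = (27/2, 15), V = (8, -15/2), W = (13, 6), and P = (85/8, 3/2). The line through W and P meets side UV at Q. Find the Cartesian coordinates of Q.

(59/6, 0)

Barycentric coordinates of P with respect to UVW: (1/4, 1/2, 1/4).
On side UV the W-coordinate is zero; dropping P's W-weight 1/4 and renormalizing the remaining 1/4 : 1/2 gives weights 1/3, 2/3 on U, V.
Q = (1/3)·(27/2, 15) + (2/3)·(8, -15/2) = (59/6, 0).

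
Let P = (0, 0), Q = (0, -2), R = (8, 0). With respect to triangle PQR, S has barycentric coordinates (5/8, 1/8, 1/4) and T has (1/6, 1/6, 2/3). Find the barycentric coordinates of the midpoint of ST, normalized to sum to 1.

Since both coordinate triples sum to 1, the midpoint's barycentrics are the componentwise average.
(5/8+1/6)/2 = 19/48; similarly 7/48 and 11/24.

(19/48, 7/48, 11/24)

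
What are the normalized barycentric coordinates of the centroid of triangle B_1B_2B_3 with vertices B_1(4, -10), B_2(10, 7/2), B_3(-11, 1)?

(1/3, 1/3, 1/3)

The centroid is the average of the vertices, so each weight is 1/3.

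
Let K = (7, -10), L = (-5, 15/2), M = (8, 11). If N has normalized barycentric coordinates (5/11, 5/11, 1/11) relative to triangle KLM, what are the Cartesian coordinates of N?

(18/11, -3/22)

N = (5/11)·K + (5/11)·L + (1/11)·M.
x-coordinate: (5/11)·7 + (5/11)·(-5) + (1/11)·8 = 18/11.
y-coordinate: (5/11)·(-10) + (5/11)·(15/2) + (1/11)·11 = -3/22.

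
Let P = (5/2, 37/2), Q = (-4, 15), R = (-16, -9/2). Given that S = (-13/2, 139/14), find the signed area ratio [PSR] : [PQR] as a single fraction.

4/7

[PQR] = ½·((5/2)·(15−(-9/2)) + (-4)·(-9/2−(37/2)) + (-16)·(37/2−15)) = ½·(195/4 + 92 − 56) = 339/8.
[PSR] = ½·((5/2)·(139/14−(-9/2)) + (-13/2)·(-9/2−(37/2)) + (-16)·(37/2−(139/14))) = ½·(505/14 + 299/2 − 960/7) = 339/14, so the ratio is (339/14)/(339/8) = 4/7.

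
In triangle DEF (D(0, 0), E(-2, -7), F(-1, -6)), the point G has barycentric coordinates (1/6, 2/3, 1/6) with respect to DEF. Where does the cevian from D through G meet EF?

Line DG meets EF where the D-coordinate vanishes; zeroing G's D-weight and renormalizing leaves E, F-weights 2/3 : 1/6 → (4/5, 1/5).
So H = (4/5)·E + (1/5)·F = (-9/5, -34/5).

(-9/5, -34/5)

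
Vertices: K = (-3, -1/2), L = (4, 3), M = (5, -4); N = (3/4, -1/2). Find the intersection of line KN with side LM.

Barycentric coordinates of N with respect to KLM: (1/2, 1/4, 1/4).
On side LM the K-coordinate is zero; dropping N's K-weight 1/2 and renormalizing the remaining 1/4 : 1/4 gives weights 1/2, 1/2 on L, M.
J = (1/2)·(4, 3) + (1/2)·(5, -4) = (9/2, -1/2).

(9/2, -1/2)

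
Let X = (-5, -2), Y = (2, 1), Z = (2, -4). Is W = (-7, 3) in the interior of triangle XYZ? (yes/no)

no

Barycentric coordinates of W: (9/7, 31/35, -41/35).
The three coordinates are positive, positive, negative; a point is interior exactly when all three are positive.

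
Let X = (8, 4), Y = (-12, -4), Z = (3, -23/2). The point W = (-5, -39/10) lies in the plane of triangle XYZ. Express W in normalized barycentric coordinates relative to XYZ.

Signed area of the reference triangle: [XYZ] = ½·(8·(-4−(-23/2)) + (-12)·(-23/2−4) + 3·(4−(-4))) = ½·(60 + 186 + 24) = 135.
[WYZ] = ½·((-5)·(-4−(-23/2)) + (-12)·(-23/2−(-39/10)) + 3·(-39/10−(-4))) = ½·(-75/2 + 456/5 + 3/10) = 27, so the X-coordinate is 27/135 = 1/5.
[XWZ] = ½·(8·(-39/10−(-23/2)) + (-5)·(-23/2−4) + 3·(4−(-39/10))) = ½·(304/5 + 155/2 + 237/10) = 81, so the Y-coordinate is 3/5.
[XYW] = ½·(8·(-4−(-39/10)) + (-12)·(-39/10−4) + (-5)·(4−(-4))) = ½·(-4/5 + 474/5 − 40) = 27, so the Z-coordinate is 1/5.

(1/5, 3/5, 1/5)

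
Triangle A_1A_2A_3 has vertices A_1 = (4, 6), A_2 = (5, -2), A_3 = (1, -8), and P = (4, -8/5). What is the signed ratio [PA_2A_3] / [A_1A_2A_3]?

1/5

[A_1A_2A_3] = ½·(4·(-2−(-8)) + 5·(-8−6) + 1·(6−(-2))) = ½·(24 − 70 + 8) = -19.
[PA_2A_3] = ½·(4·(-2−(-8)) + 5·(-8−(-8/5)) + 1·(-8/5−(-2))) = ½·(24 − 32 + 2/5) = -19/5, so the ratio is (-19/5)/(-19) = 1/5.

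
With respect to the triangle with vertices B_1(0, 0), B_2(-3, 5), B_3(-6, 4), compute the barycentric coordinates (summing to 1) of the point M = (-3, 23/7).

Signed area of the reference triangle: [B_1B_2B_3] = ½·(0·(5−4) + (-3)·(4−0) + (-6)·(0−5)) = ½·(0 − 12 + 30) = 9.
[MB_2B_3] = ½·((-3)·(5−4) + (-3)·(4−(23/7)) + (-6)·(23/7−5)) = ½·(-3 − 15/7 + 72/7) = 18/7, so the B_1-coordinate is (18/7)/9 = 2/7.
[B_1MB_3] = ½·(0·(23/7−4) + (-3)·(4−0) + (-6)·(0−(23/7))) = ½·(0 − 12 + 138/7) = 27/7, so the B_2-coordinate is 3/7.
[B_1B_2M] = ½·(0·(5−(23/7)) + (-3)·(23/7−0) + (-3)·(0−5)) = ½·(0 − 69/7 + 15) = 18/7, so the B_3-coordinate is 2/7.

(2/7, 3/7, 2/7)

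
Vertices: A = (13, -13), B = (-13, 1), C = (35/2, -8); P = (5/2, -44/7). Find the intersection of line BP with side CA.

Barycentric coordinates of P with respect to ABC: (3/7, 3/7, 1/7).
On side CA the B-coordinate is zero; dropping P's B-weight 3/7 and renormalizing the remaining 1/7 : 3/7 gives weights 1/4, 3/4 on C, A.
Q = (1/4)·(35/2, -8) + (3/4)·(13, -13) = (113/8, -47/4).

(113/8, -47/4)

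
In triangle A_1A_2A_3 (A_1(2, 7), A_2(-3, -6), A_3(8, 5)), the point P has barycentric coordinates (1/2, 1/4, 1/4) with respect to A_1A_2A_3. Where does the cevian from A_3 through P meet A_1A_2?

Line A_3P meets A_1A_2 where the A_3-coordinate vanishes; zeroing P's A_3-weight and renormalizing leaves A_1, A_2-weights 1/2 : 1/4 → (2/3, 1/3).
So Q = (2/3)·A_1 + (1/3)·A_2 = (1/3, 8/3).

(1/3, 8/3)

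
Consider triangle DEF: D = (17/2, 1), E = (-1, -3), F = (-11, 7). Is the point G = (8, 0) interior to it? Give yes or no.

Barycentric coordinates of G: (8/9, 1/6, -1/18).
The three coordinates are positive, positive, negative; a point is interior exactly when all three are positive.

no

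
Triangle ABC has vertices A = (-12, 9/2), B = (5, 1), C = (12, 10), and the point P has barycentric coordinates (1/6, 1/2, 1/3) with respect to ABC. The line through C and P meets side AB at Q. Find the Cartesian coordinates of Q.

(3/4, 15/8)

Line CP meets AB where the C-coordinate vanishes; zeroing P's C-weight and renormalizing leaves A, B-weights 1/6 : 1/2 → (1/4, 3/4).
So Q = (1/4)·A + (3/4)·B = (3/4, 15/8).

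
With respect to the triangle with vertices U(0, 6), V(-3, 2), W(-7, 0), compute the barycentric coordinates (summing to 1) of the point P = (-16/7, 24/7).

Signed area of the reference triangle: [UVW] = ½·(0·(2−0) + (-3)·(0−6) + (-7)·(6−2)) = ½·(0 + 18 − 28) = -5.
[PVW] = ½·((-16/7)·(2−0) + (-3)·(0−(24/7)) + (-7)·(24/7−2)) = ½·(-32/7 + 72/7 − 10) = -15/7, so the U-coordinate is (-15/7)/(-5) = 3/7.
[UPW] = ½·(0·(24/7−0) + (-16/7)·(0−6) + (-7)·(6−(24/7))) = ½·(0 + 96/7 − 18) = -15/7, so the V-coordinate is 3/7.
[UVP] = ½·(0·(2−(24/7)) + (-3)·(24/7−6) + (-16/7)·(6−2)) = ½·(0 + 54/7 − 64/7) = -5/7, so the W-coordinate is 1/7.
Check: 3/7 + 3/7 + 1/7 = 1.

(3/7, 3/7, 1/7)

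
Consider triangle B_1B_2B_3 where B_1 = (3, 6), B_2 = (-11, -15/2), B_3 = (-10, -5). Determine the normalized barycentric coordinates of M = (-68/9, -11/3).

(2/9, 4/9, 1/3)

Signed area of the reference triangle: [B_1B_2B_3] = ½·(3·(-15/2−(-5)) + (-11)·(-5−6) + (-10)·(6−(-15/2))) = ½·(-15/2 + 121 − 135) = -43/4.
[MB_2B_3] = ½·((-68/9)·(-15/2−(-5)) + (-11)·(-5−(-11/3)) + (-10)·(-11/3−(-15/2))) = ½·(170/9 + 44/3 − 115/3) = -43/18, so the B_1-coordinate is (-43/18)/(-43/4) = 2/9.
[B_1MB_3] = ½·(3·(-11/3−(-5)) + (-68/9)·(-5−6) + (-10)·(6−(-11/3))) = ½·(4 + 748/9 − 290/3) = -43/9, so the B_2-coordinate is 4/9.
[B_1B_2M] = ½·(3·(-15/2−(-11/3)) + (-11)·(-11/3−6) + (-68/9)·(6−(-15/2))) = ½·(-23/2 + 319/3 − 102) = -43/12, so the B_3-coordinate is 1/3.
Check: 2/9 + 4/9 + 1/3 = 1.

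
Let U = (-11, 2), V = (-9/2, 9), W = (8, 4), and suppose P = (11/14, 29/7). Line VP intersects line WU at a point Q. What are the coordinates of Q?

Barycentric coordinates of P with respect to UVW: (2/7, 1/7, 4/7).
On side WU the V-coordinate is zero; dropping P's V-weight 1/7 and renormalizing the remaining 4/7 : 2/7 gives weights 2/3, 1/3 on W, U.
Q = (2/3)·(8, 4) + (1/3)·(-11, 2) = (5/3, 10/3).

(5/3, 10/3)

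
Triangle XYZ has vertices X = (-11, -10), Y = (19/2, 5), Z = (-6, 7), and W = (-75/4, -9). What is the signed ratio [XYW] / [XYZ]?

1/2

[XYZ] = ½·((-11)·(5−7) + (19/2)·(7−(-10)) + (-6)·(-10−5)) = ½·(22 + 323/2 + 90) = 547/4.
[XYW] = ½·((-11)·(5−(-9)) + (19/2)·(-9−(-10)) + (-75/4)·(-10−5)) = ½·(-154 + 19/2 + 1125/4) = 547/8, so the ratio is (547/8)/(547/4) = 1/2.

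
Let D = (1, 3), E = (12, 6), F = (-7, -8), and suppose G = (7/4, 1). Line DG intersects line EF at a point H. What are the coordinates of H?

(5/2, -1)

Barycentric coordinates of G with respect to DEF: (1/2, 1/4, 1/4).
On side EF the D-coordinate is zero; dropping G's D-weight 1/2 and renormalizing the remaining 1/4 : 1/4 gives weights 1/2, 1/2 on E, F.
H = (1/2)·(12, 6) + (1/2)·(-7, -8) = (5/2, -1).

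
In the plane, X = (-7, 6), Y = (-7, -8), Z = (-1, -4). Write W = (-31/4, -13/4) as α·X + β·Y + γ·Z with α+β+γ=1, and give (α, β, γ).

Signed area of the reference triangle: [XYZ] = ½·((-7)·(-8−(-4)) + (-7)·(-4−6) + (-1)·(6−(-8))) = ½·(28 + 70 − 14) = 42.
[WYZ] = ½·((-31/4)·(-8−(-4)) + (-7)·(-4−(-13/4)) + (-1)·(-13/4−(-8))) = ½·(31 + 21/4 − 19/4) = 63/4, so the X-coordinate is (63/4)/42 = 3/8.
[XWZ] = ½·((-7)·(-13/4−(-4)) + (-31/4)·(-4−6) + (-1)·(6−(-13/4))) = ½·(-21/4 + 155/2 − 37/4) = 63/2, so the Y-coordinate is 3/4.
[XYW] = ½·((-7)·(-8−(-13/4)) + (-7)·(-13/4−6) + (-31/4)·(6−(-8))) = ½·(133/4 + 259/4 − 217/2) = -21/4, so the Z-coordinate is -1/8.
Check: 3/8 + 3/4 − 1/8 = 1.

(3/8, 3/4, -1/8)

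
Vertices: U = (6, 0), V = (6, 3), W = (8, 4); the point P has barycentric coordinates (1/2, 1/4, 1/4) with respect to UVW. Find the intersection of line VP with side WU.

(20/3, 4/3)

Line VP meets WU where the V-coordinate vanishes; zeroing P's V-weight and renormalizing leaves W, U-weights 1/4 : 1/2 → (1/3, 2/3).
So Q = (1/3)·W + (2/3)·U = (20/3, 4/3).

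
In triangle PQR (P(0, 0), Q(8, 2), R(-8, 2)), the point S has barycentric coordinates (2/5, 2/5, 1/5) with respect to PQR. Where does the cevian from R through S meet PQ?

Line RS meets PQ where the R-coordinate vanishes; zeroing S's R-weight and renormalizing leaves P, Q-weights 2/5 : 2/5 → (1/2, 1/2).
So T = (1/2)·P + (1/2)·Q = (4, 1).

(4, 1)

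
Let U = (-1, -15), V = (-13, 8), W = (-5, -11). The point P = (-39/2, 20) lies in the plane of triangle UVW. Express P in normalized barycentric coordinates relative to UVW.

Signed area of the reference triangle: [UVW] = ½·((-1)·(8−(-11)) + (-13)·(-11−(-15)) + (-5)·(-15−8)) = ½·(-19 − 52 + 115) = 22.
[PVW] = ½·((-39/2)·(8−(-11)) + (-13)·(-11−20) + (-5)·(20−8)) = ½·(-741/2 + 403 − 60) = -55/4, so the U-coordinate is (-55/4)/22 = -5/8.
[UPW] = ½·((-1)·(20−(-11)) + (-39/2)·(-11−(-15)) + (-5)·(-15−20)) = ½·(-31 − 78 + 175) = 33, so the V-coordinate is 3/2.
[UVP] = ½·((-1)·(8−20) + (-13)·(20−(-15)) + (-39/2)·(-15−8)) = ½·(12 − 455 + 897/2) = 11/4, so the W-coordinate is 1/8.

(-5/8, 3/2, 1/8)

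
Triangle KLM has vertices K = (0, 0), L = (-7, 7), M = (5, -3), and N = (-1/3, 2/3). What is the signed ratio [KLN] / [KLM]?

[KLM] = ½·(0·(7−(-3)) + (-7)·(-3−0) + 5·(0−7)) = ½·(0 + 21 − 35) = -7.
[KLN] = ½·(0·(7−(2/3)) + (-7)·(2/3−0) + (-1/3)·(0−7)) = ½·(0 − 14/3 + 7/3) = -7/6, so the ratio is (-7/6)/(-7) = 1/6.

1/6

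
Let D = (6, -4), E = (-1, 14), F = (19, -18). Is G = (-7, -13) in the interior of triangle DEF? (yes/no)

Barycentric coordinates of G: (183/34, -299/136, -297/136).
The three coordinates are positive, negative, negative; a point is interior exactly when all three are positive.

no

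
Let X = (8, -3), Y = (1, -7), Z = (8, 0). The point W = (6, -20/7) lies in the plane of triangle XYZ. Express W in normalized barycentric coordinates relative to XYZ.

(2/7, 2/7, 3/7)

Signed area of the reference triangle: [XYZ] = ½·(8·(-7−0) + 1·(0−(-3)) + 8·(-3−(-7))) = ½·(-56 + 3 + 32) = -21/2.
[WYZ] = ½·(6·(-7−0) + 1·(0−(-20/7)) + 8·(-20/7−(-7))) = ½·(-42 + 20/7 + 232/7) = -3, so the X-coordinate is (-3)/(-21/2) = 2/7.
[XWZ] = ½·(8·(-20/7−0) + 6·(0−(-3)) + 8·(-3−(-20/7))) = ½·(-160/7 + 18 − 8/7) = -3, so the Y-coordinate is 2/7.
[XYW] = ½·(8·(-7−(-20/7)) + 1·(-20/7−(-3)) + 6·(-3−(-7))) = ½·(-232/7 + 1/7 + 24) = -9/2, so the Z-coordinate is 3/7.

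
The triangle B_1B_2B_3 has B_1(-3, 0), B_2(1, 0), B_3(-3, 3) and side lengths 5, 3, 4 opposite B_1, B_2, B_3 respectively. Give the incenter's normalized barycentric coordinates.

(5/12, 1/4, 1/3)

The incenter has barycentric coordinates proportional to the opposite side lengths: (5 : 3 : 4).
Normalizing by 5+3+4 = 12 gives (5/12, 1/4, 1/3).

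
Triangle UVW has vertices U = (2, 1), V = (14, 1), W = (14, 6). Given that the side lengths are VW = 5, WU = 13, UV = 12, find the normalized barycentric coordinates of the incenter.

(1/6, 13/30, 2/5)

The incenter has barycentric coordinates proportional to the opposite side lengths: (5 : 13 : 12).
Normalizing by 5+13+12 = 30 gives (1/6, 13/30, 2/5).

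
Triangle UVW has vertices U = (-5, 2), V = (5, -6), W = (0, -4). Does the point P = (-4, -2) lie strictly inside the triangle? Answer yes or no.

no

Barycentric coordinates of P: (1/10, -7/10, 8/5).
The three coordinates are positive, negative, positive; a point is interior exactly when all three are positive.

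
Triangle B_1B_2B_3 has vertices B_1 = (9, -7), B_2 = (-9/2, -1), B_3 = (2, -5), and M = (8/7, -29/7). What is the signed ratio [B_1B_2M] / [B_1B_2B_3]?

[B_1B_2B_3] = ½·(9·(-1−(-5)) + (-9/2)·(-5−(-7)) + 2·(-7−(-1))) = ½·(36 − 9 − 12) = 15/2.
[B_1B_2M] = ½·(9·(-1−(-29/7)) + (-9/2)·(-29/7−(-7)) + (8/7)·(-7−(-1))) = ½·(198/7 − 90/7 − 48/7) = 30/7, so the ratio is (30/7)/(15/2) = 4/7.

4/7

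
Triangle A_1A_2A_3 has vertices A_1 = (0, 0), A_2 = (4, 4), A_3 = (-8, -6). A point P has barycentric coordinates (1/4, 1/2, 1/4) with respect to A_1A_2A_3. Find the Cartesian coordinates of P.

P = (1/4)·A_1 + (1/2)·A_2 + (1/4)·A_3.
x-coordinate: (1/4)·0 + (1/2)·4 + (1/4)·(-8) = 0.
y-coordinate: (1/4)·0 + (1/2)·4 + (1/4)·(-6) = 1/2.

(0, 1/2)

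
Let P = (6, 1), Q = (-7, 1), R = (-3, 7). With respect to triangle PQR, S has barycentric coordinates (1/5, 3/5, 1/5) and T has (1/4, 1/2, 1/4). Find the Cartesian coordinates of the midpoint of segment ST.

(-127/40, 47/20)

Barycentric coordinates of the midpoint are the average: (9/40, 11/20, 9/40).
Converting: (9/40)·P + (11/20)·Q + (9/40)·R = (-127/40, 47/20).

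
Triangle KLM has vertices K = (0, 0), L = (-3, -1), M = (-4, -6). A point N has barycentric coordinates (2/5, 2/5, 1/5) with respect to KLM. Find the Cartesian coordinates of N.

(-2, -8/5)

N = (2/5)·K + (2/5)·L + (1/5)·M.
x-coordinate: (2/5)·0 + (2/5)·(-3) + (1/5)·(-4) = -2.
y-coordinate: (2/5)·0 + (2/5)·(-1) + (1/5)·(-6) = -8/5.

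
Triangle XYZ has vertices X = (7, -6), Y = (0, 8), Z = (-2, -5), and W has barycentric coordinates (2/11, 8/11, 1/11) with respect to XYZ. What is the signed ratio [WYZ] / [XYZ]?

2/11

The signed ratio [WYZ]/[XYZ] equals the barycentric coordinate of W at vertex X, which is 2/11.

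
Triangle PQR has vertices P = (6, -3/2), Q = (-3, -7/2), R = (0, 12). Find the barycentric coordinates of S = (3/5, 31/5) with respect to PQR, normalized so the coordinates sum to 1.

(1/5, 1/5, 3/5)

Signed area of the reference triangle: [PQR] = ½·(6·(-7/2−12) + (-3)·(12−(-3/2)) + 0·(-3/2−(-7/2))) = ½·(-93 − 81/2 + 0) = -267/4.
[SQR] = ½·((3/5)·(-7/2−12) + (-3)·(12−(31/5)) + 0·(31/5−(-7/2))) = ½·(-93/10 − 87/5 + 0) = -267/20, so the P-coordinate is (-267/20)/(-267/4) = 1/5.
[PSR] = ½·(6·(31/5−12) + (3/5)·(12−(-3/2)) + 0·(-3/2−(31/5))) = ½·(-174/5 + 81/10 + 0) = -267/20, so the Q-coordinate is 1/5.
[PQS] = ½·(6·(-7/2−(31/5)) + (-3)·(31/5−(-3/2)) + (3/5)·(-3/2−(-7/2))) = ½·(-291/5 − 231/10 + 6/5) = -801/20, so the R-coordinate is 3/5.
Check: 1/5 + 1/5 + 3/5 = 1.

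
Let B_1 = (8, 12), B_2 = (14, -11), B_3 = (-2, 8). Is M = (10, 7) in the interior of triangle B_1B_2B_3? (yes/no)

no

Barycentric coordinates of M: (106/127, 29/127, -8/127).
The three coordinates are positive, positive, negative; a point is interior exactly when all three are positive.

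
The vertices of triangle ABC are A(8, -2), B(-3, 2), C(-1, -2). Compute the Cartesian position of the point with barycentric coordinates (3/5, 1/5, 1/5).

(4, -6/5)

P = (3/5)·A + (1/5)·B + (1/5)·C.
x-coordinate: (3/5)·8 + (1/5)·(-3) + (1/5)·(-1) = 4.
y-coordinate: (3/5)·(-2) + (1/5)·2 + (1/5)·(-2) = -6/5.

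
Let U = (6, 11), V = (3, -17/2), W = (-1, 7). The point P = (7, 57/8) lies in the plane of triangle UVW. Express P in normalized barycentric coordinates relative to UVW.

Signed area of the reference triangle: [UVW] = ½·(6·(-17/2−7) + 3·(7−11) + (-1)·(11−(-17/2))) = ½·(-93 − 12 − 39/2) = -249/4.
[PVW] = ½·(7·(-17/2−7) + 3·(7−(57/8)) + (-1)·(57/8−(-17/2))) = ½·(-217/2 − 3/8 − 125/8) = -249/4, so the U-coordinate is (-249/4)/(-249/4) = 1.
[UPW] = ½·(6·(57/8−7) + 7·(7−11) + (-1)·(11−(57/8))) = ½·(3/4 − 28 − 31/8) = -249/16, so the V-coordinate is 1/4.
[UVP] = ½·(6·(-17/2−(57/8)) + 3·(57/8−11) + 7·(11−(-17/2))) = ½·(-375/4 − 93/8 + 273/2) = 249/16, so the W-coordinate is -1/4.

(1, 1/4, -1/4)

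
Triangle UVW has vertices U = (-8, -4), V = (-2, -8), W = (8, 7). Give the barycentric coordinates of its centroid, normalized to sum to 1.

(1/3, 1/3, 1/3)

The centroid is the average of the vertices, so each weight is 1/3.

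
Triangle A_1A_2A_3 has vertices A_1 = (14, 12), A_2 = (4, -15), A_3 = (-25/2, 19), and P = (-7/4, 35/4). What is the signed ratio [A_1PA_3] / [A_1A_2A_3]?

1/4

[A_1A_2A_3] = ½·(14·(-15−19) + 4·(19−12) + (-25/2)·(12−(-15))) = ½·(-476 + 28 − 675/2) = -1571/4.
[A_1PA_3] = ½·(14·(35/4−19) + (-7/4)·(19−12) + (-25/2)·(12−(35/4))) = ½·(-287/2 − 49/4 − 325/8) = -1571/16, so the ratio is (-1571/16)/(-1571/4) = 1/4.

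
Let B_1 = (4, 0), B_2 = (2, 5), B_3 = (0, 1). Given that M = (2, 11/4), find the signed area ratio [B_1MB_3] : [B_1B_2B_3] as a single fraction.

1/2

[B_1B_2B_3] = ½·(4·(5−1) + 2·(1−0) + 0·(0−5)) = ½·(16 + 2 + 0) = 9.
[B_1MB_3] = ½·(4·(11/4−1) + 2·(1−0) + 0·(0−(11/4))) = ½·(7 + 2 + 0) = 9/2, so the ratio is (9/2)/9 = 1/2.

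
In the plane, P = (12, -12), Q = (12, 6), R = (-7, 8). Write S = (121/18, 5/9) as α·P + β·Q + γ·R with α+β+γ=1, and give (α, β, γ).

Signed area of the reference triangle: [PQR] = ½·(12·(6−8) + 12·(8−(-12)) + (-7)·(-12−6)) = ½·(-24 + 240 + 126) = 171.
[SQR] = ½·((121/18)·(6−8) + 12·(8−(5/9)) + (-7)·(5/9−6)) = ½·(-121/9 + 268/3 + 343/9) = 57, so the P-coordinate is 57/171 = 1/3.
[PSR] = ½·(12·(5/9−8) + (121/18)·(8−(-12)) + (-7)·(-12−(5/9))) = ½·(-268/3 + 1210/9 + 791/9) = 133/2, so the Q-coordinate is 7/18.
[PQS] = ½·(12·(6−(5/9)) + 12·(5/9−(-12)) + (121/18)·(-12−6)) = ½·(196/3 + 452/3 − 121) = 95/2, so the R-coordinate is 5/18.

(1/3, 7/18, 5/18)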